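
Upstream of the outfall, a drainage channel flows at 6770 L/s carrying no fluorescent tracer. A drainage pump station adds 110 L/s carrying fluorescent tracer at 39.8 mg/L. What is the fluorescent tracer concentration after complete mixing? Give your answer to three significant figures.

0.636 mg/L

Flow-weighted average: C = (6770·0 + 110.0·39.80) / 6880 = 4378/6880 = 0.6363 mg/L.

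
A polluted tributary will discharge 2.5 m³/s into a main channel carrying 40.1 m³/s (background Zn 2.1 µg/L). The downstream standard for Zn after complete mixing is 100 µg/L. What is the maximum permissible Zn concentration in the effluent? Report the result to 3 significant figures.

At the limit, (Qr·Cr + Qe·Cₑ)/(Qr + Qe) = 100:
Cₑ = (42.60·100 − 40.10·2.100) / 2.500 = 1670 µg/L.

1670 µg/L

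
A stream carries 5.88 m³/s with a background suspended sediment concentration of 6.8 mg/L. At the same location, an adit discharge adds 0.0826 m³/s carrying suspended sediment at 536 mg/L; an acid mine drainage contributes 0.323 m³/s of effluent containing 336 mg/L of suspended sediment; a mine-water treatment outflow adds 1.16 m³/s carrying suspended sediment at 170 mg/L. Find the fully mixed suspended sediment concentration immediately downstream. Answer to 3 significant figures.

52.4 mg/L

Conservation of mass: C = (5.880·6.800 + 0.08260·536.0 + 0.3230·336.0 + 1.160·170.0) / 7.446 = 390.0/7.446 = 52.38 mg/L.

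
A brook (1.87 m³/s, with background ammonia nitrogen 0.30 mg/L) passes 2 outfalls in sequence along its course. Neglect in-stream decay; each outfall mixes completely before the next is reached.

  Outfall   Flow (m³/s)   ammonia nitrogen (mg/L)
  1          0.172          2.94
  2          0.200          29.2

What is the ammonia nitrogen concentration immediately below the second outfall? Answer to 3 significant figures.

3.08 mg/L

Below outfall 1: Q → 2.042 m³/s, C = (1.870·0.3000 + 0.1720·2.940)/2.042 = 0.5224 mg/L.
Below outfall 2: Q → 2.242 m³/s, C = (2.042·0.5224 + 0.2000·29.20)/2.242 = 3.081 mg/L.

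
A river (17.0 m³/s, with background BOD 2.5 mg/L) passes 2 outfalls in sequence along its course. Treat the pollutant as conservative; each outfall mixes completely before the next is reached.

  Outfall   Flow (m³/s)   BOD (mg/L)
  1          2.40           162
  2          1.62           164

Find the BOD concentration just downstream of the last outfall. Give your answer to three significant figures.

33.2 mg/L

Outfall 1: combined Q = 19.40 m³/s; C = (17.00·2.500 + 2.400·162.0)/19.40 = 22.23 mg/L.
Outfall 2: combined Q = 21.02 m³/s; C = (19.40·22.23 + 1.620·164.0)/21.02 = 33.16 mg/L.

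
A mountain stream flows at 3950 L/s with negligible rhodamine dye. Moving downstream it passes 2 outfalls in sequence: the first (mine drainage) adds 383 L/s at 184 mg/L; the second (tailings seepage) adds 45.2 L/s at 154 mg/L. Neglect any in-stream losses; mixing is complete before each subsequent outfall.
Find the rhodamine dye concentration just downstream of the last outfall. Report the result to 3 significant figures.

Outfall 1: combined Q = 4333 L/s; C = (3950·0 + 383.0·184.0)/4333 = 16.26 mg/L.
Outfall 2: combined Q = 4378 L/s; C = (4333·16.26 + 45.20·154.0)/4378 = 17.69 mg/L.

17.7 mg/L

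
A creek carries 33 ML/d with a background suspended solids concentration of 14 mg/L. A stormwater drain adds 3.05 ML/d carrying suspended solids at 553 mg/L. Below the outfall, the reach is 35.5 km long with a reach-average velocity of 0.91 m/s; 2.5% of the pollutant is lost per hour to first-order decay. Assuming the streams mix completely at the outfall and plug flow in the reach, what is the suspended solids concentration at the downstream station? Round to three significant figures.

45.3 mg/L

Flow-weighted average: C = (33.00·14.00 + 3.050·553.0) / 36.05 = 2149/36.05 = 59.60 mg/L.
Travel time t = 35.5·1000 / 0.91 = 39010 s = 10.84 h.
2.5%/h lost → k = −ln(1 − 0.025) = 0.02532 h⁻¹.
After decay, C = 59.60 × e^(−kt) = 59.60 × 0.7601 = 45.30 mg/L.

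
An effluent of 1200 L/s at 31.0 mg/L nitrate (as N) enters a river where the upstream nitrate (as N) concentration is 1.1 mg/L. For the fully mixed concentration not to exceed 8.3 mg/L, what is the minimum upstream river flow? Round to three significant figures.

3780 L/s

Set C_mix = 8.3: (Q·1.100 + 1200·31.00) / (Q + 1200) = 8.3
→ Q = 1200·(31.00 − 8.3)/(8.3 − 1.100) = 3783 L/s.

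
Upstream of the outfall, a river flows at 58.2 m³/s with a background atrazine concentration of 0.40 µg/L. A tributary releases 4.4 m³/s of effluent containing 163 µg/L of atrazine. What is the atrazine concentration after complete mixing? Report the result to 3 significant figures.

Mass balance: C = (58.20·0.4000 + 4.400·163.0) / 62.60 = 740.5/62.60 = 11.83 µg/L.

11.8 µg/L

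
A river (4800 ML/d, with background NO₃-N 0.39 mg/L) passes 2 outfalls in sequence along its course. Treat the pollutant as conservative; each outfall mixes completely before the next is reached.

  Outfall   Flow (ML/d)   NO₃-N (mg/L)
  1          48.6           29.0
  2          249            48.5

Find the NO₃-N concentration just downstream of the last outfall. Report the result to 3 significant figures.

3.01 mg/L

Outfall 1: combined Q = 4849 ML/d; C = (4800·0.3900 + 48.60·29.00)/4849 = 0.6768 mg/L.
Outfall 2: combined Q = 5098 ML/d; C = (4849·0.6768 + 249.0·48.50)/5098 = 3.013 mg/L.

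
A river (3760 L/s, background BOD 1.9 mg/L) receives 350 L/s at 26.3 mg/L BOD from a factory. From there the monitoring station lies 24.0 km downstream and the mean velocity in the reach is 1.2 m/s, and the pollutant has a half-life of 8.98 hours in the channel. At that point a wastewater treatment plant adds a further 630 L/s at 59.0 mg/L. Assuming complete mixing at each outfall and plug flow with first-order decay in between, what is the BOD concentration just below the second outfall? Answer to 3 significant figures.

10.1 mg/L

Flow-weighted average: C = (3760·1.900 + 350.0·26.30) / 4110 = 16350/4110 = 3.978 mg/L; combined flow 4110 L/s.
Travel time t = 24.0·1000 / 1.2 = 20000 s = 5.556 h.
Half-life 8.98 h → k = ln 2 / 8.98 = 0.07719 h⁻¹ = 1.853 d⁻¹.
Applying C = C₀e^(−kt): 3.978 × 0.6513 = 2.591 mg/L.
Second outfall: C = (4110·2.591 + 630.0·59.00)/4740 = 10.09 mg/L.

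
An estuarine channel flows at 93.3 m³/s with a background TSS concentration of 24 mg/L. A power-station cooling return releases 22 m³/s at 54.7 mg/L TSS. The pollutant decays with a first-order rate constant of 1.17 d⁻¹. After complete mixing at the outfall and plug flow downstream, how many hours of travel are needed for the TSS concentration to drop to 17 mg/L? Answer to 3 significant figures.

11.6 h

Mass balance: C = (93.30·24.00 + 22.00·54.70) / 115.3 = 3443/115.3 = 29.86 mg/L.
29.86·exp(−k·t) = 17 → t = ln(29.86/17)/k = 41590 s = 11.55 h.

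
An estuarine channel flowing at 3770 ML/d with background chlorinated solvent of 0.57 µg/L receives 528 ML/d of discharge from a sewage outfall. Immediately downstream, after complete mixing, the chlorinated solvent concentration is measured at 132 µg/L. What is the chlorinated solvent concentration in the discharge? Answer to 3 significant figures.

Mass balance: 3770·0.5700 + 528.0·Cₑ = 4298·132.0
→ Cₑ = (4298·132.0 − 3770·0.5700) / 528.0 = 1070 µg/L.

1070 µg/L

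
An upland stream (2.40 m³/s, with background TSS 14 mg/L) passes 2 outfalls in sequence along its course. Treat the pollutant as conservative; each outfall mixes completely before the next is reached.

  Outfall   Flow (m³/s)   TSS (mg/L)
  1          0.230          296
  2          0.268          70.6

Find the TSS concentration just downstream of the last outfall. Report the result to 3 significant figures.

Outfall 1: combined Q = 2.630 m³/s; C = (2.400·14.00 + 0.2300·296.0)/2.630 = 38.66 mg/L.
Outfall 2: combined Q = 2.898 m³/s; C = (2.630·38.66 + 0.2680·70.60)/2.898 = 41.62 mg/L.

41.6 mg/L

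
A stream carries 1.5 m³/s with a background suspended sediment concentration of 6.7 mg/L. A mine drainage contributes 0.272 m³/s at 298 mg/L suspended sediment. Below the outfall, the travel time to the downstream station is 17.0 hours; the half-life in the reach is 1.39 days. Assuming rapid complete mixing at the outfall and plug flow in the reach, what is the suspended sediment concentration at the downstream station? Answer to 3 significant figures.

Conservation of mass: C = (1.500·6.700 + 0.2720·298.0) / 1.772 = 91.11/1.772 = 51.41 mg/L.
Half-life 1.39 d → k = ln 2 / 1.39 = 0.4987 d⁻¹.
Decay over the reach: 51.41·exp(−kt) = 51.41·0.7024 = 36.11 mg/L.

36.1 mg/L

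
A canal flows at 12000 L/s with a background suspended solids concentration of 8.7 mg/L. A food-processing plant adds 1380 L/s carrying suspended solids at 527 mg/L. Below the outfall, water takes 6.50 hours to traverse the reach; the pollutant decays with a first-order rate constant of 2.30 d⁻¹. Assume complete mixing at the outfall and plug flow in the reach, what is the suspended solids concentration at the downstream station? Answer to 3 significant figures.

After mixing, C = (12000·8.700 + 1380·527.0) / 13380 = 831700/13380 = 62.16 mg/L.
After decay, C = 62.16 × e^(−kt) = 62.16 × 0.5364 = 33.34 mg/L.

33.3 mg/L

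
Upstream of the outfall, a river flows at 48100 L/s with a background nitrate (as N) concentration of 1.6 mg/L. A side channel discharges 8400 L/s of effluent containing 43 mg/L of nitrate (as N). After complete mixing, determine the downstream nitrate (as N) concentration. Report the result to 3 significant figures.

7.76 mg/L

Flow-weighted average: C = (48100·1.600 + 8400·43.00) / 56500 = 438200/56500 = 7.755 mg/L.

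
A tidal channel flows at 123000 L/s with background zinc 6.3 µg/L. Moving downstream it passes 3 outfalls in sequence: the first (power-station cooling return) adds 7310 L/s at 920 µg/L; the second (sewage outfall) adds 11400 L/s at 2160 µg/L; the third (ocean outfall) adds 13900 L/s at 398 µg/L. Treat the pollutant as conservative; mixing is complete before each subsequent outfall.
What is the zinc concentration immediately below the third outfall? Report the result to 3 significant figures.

242 µg/L

Below outfall 1: Q → 130300 L/s, C = (123000·6.300 + 7310·920.0)/130300 = 57.56 µg/L.
Below outfall 2: Q → 141700 L/s, C = (130300·57.56 + 11400·2160)/141700 = 226.7 µg/L.
Below outfall 3: Q → 155600 L/s, C = (141700·226.7 + 13900·398.0)/155600 = 242.0 µg/L.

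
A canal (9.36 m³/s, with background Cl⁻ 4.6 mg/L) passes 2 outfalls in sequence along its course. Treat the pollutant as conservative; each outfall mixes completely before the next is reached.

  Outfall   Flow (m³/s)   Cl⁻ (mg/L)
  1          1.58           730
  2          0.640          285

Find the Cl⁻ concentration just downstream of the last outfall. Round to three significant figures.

119 mg/L

Below outfall 1: Q → 10.94 m³/s, C = (9.360·4.600 + 1.580·730.0)/10.94 = 109.4 mg/L.
Below outfall 2: Q → 11.58 m³/s, C = (10.94·109.4 + 0.6400·285.0)/11.58 = 119.1 mg/L.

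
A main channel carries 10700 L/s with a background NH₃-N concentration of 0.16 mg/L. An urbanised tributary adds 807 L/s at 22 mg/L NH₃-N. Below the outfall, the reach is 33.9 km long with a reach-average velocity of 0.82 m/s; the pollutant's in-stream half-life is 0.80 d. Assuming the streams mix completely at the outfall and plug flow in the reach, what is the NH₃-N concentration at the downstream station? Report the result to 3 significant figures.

Mixed concentration C = ΣQC/ΣQ = (10700·0.1600 + 807.0·22.00) / 11510 = 19470/11510 = 1.692 mg/L.
Travel time t = 33.9·1000 / 0.82 = 41340 s = 11.48 h.
Half-life 0.80 d → k = ln 2 / 0.80 = 0.8664 d⁻¹.
Decay over the reach: 1.692·exp(−kt) = 1.692·0.6606 = 1.118 mg/L.

1.12 mg/L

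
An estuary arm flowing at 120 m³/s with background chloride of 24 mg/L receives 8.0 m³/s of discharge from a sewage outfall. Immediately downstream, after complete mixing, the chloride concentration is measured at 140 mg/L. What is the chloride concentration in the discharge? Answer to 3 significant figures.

Mass balance: 120.0·24.00 + 8.000·Cₑ = 128.0·140.0
→ Cₑ = (128.0·140.0 − 120.0·24.00) / 8.000 = 1880 mg/L.

1880 mg/L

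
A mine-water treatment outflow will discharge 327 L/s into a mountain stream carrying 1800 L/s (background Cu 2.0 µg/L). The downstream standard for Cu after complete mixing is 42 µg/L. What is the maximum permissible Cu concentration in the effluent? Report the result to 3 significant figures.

262 µg/L

At the limit, (Qr·Cr + Qe·Cₑ)/(Qr + Qe) = 42:
Cₑ = (2127·42 − 1800·2.000) / 327.0 = 262.2 µg/L.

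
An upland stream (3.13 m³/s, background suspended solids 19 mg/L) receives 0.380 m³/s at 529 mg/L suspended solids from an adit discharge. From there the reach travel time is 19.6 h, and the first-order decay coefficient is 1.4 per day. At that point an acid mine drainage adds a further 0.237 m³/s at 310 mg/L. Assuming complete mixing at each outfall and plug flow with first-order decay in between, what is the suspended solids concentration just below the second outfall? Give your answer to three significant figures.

41.8 mg/L

Conservation of mass: C = (3.130·19.00 + 0.3800·529.0) / 3.510 = 260.5/3.510 = 74.21 mg/L; combined flow 3.510 m³/s.
After decay, C = 74.21 × e^(−kt) = 74.21 × 0.3188 = 23.66 mg/L.
At the second outfall, C = (3.510·23.66 + 0.2370·310.0) / (3.510 + 0.2370) = 41.77 mg/L.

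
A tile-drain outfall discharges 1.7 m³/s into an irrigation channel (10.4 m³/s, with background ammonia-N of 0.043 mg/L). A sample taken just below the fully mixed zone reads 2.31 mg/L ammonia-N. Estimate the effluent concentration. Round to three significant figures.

16.2 mg/L

Mass balance: 10.40·0.04300 + 1.700·Cₑ = 12.10·2.310
→ Cₑ = (12.10·2.310 − 10.40·0.04300) / 1.700 = 16.18 mg/L.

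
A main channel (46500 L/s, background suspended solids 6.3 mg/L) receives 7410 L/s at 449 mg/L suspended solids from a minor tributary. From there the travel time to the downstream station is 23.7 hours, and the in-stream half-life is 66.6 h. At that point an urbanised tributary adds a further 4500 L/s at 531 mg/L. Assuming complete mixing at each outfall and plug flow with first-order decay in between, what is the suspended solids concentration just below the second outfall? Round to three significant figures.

89.3 mg/L

Flow-weighted average: C = (46500·6.300 + 7410·449.0) / 53910 = 3620000/53910 = 67.15 mg/L; combined flow 53910 L/s.
Half-life 66.6 h → k = ln 2 / 66.6 = 0.01041 h⁻¹ = 0.2498 d⁻¹.
Decay over the reach: 67.15·exp(−kt) = 67.15·0.7814 = 52.47 mg/L.
At the second outfall, C = (53910·52.47 + 4500·531.0) / (53910 + 4500) = 89.34 mg/L.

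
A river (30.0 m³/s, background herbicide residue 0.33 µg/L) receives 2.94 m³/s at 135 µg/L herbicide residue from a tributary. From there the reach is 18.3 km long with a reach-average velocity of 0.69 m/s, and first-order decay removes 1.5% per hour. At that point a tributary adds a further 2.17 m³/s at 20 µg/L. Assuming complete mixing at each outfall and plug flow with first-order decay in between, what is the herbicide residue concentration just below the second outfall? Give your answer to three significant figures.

After mixing, C = (30.00·0.3300 + 2.940·135.0) / 32.94 = 406.8/32.94 = 12.35 µg/L; combined flow 32.94 m³/s.
Travel time t = 18.3·1000 / 0.69 = 26520 s = 7.367 h.
1.5%/h lost → k = −ln(1 − 0.015) = 0.01511 h⁻¹.
After decay, C = 12.35 × e^(−kt) = 12.35 × 0.8946 = 11.05 µg/L.
At the second outfall, C = (32.94·11.05 + 2.170·20.00) / (32.94 + 2.170) = 11.60 µg/L.

11.6 µg/L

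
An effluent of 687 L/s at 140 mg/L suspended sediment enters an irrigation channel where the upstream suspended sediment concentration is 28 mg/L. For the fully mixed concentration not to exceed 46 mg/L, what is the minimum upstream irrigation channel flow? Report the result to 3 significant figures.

3590 L/s

Set C_mix = 46: (Q·28.00 + 687.0·140.0) / (Q + 687.0) = 46
→ Q = 687.0·(140.0 − 46)/(46 − 28.00) = 3588 L/s.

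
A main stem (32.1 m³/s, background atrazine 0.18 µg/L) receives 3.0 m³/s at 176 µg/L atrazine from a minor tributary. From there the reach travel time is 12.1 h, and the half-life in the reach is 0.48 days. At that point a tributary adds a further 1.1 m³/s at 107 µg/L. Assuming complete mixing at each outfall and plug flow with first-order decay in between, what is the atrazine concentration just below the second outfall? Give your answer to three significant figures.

10.4 µg/L

Mass balance: C = (32.10·0.1800 + 3.000·176.0) / 35.10 = 533.8/35.10 = 15.21 µg/L; combined flow 35.10 m³/s.
Half-life 0.48 d → k = ln 2 / 0.48 = 1.444 d⁻¹.
Applying C = C₀e^(−kt): 15.21 × 0.4829 = 7.343 µg/L.
At the second outfall, C = (35.10·7.343 + 1.100·107.0) / (35.10 + 1.100) = 10.37 µg/L.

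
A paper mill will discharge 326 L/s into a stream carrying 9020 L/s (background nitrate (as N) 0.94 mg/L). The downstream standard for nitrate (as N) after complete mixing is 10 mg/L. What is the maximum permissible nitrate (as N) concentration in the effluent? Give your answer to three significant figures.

261 mg/L

At the limit, (Qr·Cr + Qe·Cₑ)/(Qr + Qe) = 10:
Cₑ = (9346·10 − 9020·0.9400) / 326.0 = 260.7 mg/L.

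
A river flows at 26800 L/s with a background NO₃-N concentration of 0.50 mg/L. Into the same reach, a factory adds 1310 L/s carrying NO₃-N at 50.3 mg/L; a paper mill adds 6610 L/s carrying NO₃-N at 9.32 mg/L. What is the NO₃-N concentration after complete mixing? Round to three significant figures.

4.06 mg/L

Flow-weighted average: C = (26800·0.5000 + 1310·50.30 + 6610·9.320) / 34720 = 140900/34720 = 4.058 mg/L.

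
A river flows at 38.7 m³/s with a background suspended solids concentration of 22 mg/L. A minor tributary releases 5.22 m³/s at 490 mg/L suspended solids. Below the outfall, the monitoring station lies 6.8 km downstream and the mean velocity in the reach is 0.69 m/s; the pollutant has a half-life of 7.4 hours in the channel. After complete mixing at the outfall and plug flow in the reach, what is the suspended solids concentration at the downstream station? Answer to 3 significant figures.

60.1 mg/L

Mass balance: C = (38.70·22.00 + 5.220·490.0) / 43.92 = 3409/43.92 = 77.62 mg/L.
Travel time t = 6.8·1000 / 0.69 = 9855 s = 2.738 h.
Half-life 7.4 h → k = ln 2 / 7.4 = 0.09367 h⁻¹ = 2.248 d⁻¹.
First-order decay: C = 77.62·exp(−k·t) = 77.62·0.7738 = 60.07 mg/L.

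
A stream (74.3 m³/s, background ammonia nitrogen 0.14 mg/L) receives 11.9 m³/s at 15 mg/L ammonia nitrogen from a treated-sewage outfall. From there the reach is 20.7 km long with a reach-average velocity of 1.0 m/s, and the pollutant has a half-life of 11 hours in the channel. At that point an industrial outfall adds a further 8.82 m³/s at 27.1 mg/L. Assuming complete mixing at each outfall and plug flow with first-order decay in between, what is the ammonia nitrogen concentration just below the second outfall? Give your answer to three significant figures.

3.90 mg/L

Conservation of mass: C = (74.30·0.1400 + 11.90·15.00) / 86.20 = 188.9/86.20 = 2.191 mg/L; combined flow 86.20 m³/s.
Travel time t = 20.7·1000 / 1.0 = 20700 s = 5.750 h.
Half-life 11 h → k = ln 2 / 11 = 0.06301 h⁻¹ = 1.512 d⁻¹.
After decay, C = 2.191 × e^(−kt) = 2.191 × 0.6961 = 1.525 mg/L.
Second outfall: C = (86.20·1.525 + 8.820·27.10)/95.02 = 3.899 mg/L.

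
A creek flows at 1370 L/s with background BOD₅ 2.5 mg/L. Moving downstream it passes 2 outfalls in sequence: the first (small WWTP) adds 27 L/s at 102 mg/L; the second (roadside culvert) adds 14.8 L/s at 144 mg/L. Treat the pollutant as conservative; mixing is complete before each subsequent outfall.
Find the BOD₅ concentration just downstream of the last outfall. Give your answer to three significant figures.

Outfall 1: combined Q = 1397 L/s; C = (1370·2.500 + 27.00·102.0)/1397 = 4.423 mg/L.
Outfall 2: combined Q = 1412 L/s; C = (1397·4.423 + 14.80·144.0)/1412 = 5.886 mg/L.

5.89 mg/L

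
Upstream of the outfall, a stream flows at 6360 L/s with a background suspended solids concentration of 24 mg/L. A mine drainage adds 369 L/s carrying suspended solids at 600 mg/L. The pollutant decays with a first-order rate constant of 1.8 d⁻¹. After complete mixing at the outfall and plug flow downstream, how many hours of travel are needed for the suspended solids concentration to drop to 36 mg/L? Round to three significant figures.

After mixing, C = (6360·24.00 + 369.0·600.0) / 6729 = 374000/6729 = 55.59 mg/L.
55.59·exp(−k·t) = 36 → t = ln(55.59/36)/k = 20850 s = 5.792 h.

5.79 h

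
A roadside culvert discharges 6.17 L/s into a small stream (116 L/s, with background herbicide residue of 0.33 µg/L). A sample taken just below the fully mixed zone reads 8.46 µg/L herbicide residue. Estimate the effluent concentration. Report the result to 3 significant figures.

161 µg/L

Mass balance: 116.0·0.3300 + 6.170·Cₑ = 122.2·8.460
→ Cₑ = (122.2·8.460 − 116.0·0.3300) / 6.170 = 161.3 µg/L.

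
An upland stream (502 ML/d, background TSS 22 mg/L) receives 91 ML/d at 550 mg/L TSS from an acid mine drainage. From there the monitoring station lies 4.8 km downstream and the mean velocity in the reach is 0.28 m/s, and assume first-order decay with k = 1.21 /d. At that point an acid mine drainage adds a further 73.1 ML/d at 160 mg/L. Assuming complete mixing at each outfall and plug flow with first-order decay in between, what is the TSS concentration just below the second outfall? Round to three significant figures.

89.7 mg/L

Mass balance: C = (502.0·22.00 + 91.00·550.0) / 593.0 = 61090/593.0 = 103.0 mg/L; combined flow 593.0 ML/d.
Travel time t = 4.8·1000 / 0.28 = 17140 s = 4.762 h.
After decay, C = 103.0 × e^(−kt) = 103.0 × 0.7866 = 81.04 mg/L.
Second outfall: C = (593.0·81.04 + 73.10·160.0)/666.1 = 89.70 mg/L.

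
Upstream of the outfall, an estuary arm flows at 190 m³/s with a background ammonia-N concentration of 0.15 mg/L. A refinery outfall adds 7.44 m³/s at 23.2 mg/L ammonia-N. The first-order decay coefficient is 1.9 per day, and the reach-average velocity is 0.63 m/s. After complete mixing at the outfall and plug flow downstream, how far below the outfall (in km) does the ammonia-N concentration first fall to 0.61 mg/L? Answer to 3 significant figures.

Mixed concentration C = ΣQC/ΣQ = (190.0·0.1500 + 7.440·23.20) / 197.4 = 201.1/197.4 = 1.019 mg/L.
Set 1.019·exp(−k·t) = 0.61 → t = ln(1.019/0.61)/k = 23310 s = 6.476 h.
Distance = v·t = 0.63·23310 = 14690 m = 14.69 km.

14.7 km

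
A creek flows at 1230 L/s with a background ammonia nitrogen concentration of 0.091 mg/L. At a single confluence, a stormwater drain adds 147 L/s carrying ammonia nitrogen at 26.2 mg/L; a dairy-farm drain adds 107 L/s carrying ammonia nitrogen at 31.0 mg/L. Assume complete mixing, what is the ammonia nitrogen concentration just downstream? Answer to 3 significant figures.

4.91 mg/L

Mixed concentration C = ΣQC/ΣQ = (1230·0.09100 + 147.0·26.20 + 107.0·31.00) / 1484 = 7280/1484 = 4.906 mg/L.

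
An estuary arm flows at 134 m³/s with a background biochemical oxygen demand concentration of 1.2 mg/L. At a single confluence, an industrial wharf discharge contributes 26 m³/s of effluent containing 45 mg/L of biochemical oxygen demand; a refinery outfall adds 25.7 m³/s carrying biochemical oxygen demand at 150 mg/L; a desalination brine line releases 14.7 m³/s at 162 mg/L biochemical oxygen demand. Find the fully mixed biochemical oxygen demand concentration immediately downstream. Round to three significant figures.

37.8 mg/L

Conservation of mass: C = (134.0·1.200 + 26.00·45.00 + 25.70·150.0 + 14.70·162.0) / 200.4 = 7567/200.4 = 37.76 mg/L.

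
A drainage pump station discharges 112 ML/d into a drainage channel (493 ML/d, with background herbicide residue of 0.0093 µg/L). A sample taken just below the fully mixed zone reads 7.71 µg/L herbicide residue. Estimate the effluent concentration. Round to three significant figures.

Mass balance: 493.0·0.009300 + 112.0·Cₑ = 605.0·7.710
→ Cₑ = (605.0·7.710 − 493.0·0.009300) / 112.0 = 41.61 µg/L.

41.6 µg/L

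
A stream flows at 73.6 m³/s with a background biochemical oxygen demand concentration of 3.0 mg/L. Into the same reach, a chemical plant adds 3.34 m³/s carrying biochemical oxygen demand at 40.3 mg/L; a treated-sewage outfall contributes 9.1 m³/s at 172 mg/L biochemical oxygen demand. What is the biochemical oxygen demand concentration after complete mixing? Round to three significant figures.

Mixed concentration C = ΣQC/ΣQ = (73.60·3.000 + 3.340·40.30 + 9.100·172.0) / 86.04 = 1921/86.04 = 22.32 mg/L.

22.3 mg/L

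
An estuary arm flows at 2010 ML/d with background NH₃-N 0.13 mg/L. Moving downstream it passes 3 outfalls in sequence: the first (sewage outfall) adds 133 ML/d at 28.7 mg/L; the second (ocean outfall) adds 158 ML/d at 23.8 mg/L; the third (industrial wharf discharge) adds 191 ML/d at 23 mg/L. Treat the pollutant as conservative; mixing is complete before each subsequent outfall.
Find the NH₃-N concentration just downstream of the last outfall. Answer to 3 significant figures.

4.91 mg/L

After outfall 1: Q = 2010 + 133.0 = 2143 ML/d; C = (2010·0.1300 + 133.0·28.70)/2143 = 1.903 mg/L.
After outfall 2: Q = 2143 + 158.0 = 2301 ML/d; C = (2143·1.903 + 158.0·23.80)/2301 = 3.407 mg/L.
After outfall 3: Q = 2301 + 191.0 = 2492 ML/d; C = (2301·3.407 + 191.0·23.00)/2492 = 4.908 mg/L.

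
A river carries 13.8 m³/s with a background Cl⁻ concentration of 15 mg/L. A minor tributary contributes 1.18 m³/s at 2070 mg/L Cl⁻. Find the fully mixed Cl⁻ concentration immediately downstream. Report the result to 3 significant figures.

177 mg/L

Conservation of mass: C = (13.80·15.00 + 1.180·2070) / 14.98 = 2650/14.98 = 176.9 mg/L.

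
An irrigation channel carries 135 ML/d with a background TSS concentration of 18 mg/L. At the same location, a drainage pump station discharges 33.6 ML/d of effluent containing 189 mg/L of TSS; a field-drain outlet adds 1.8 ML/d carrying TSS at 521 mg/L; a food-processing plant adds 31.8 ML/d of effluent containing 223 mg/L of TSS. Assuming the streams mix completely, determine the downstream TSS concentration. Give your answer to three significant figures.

83.1 mg/L

After mixing, C = (135.0·18.00 + 33.60·189.0 + 1.800·521.0 + 31.80·223.0) / 202.2 = 16810/202.2 = 83.13 mg/L.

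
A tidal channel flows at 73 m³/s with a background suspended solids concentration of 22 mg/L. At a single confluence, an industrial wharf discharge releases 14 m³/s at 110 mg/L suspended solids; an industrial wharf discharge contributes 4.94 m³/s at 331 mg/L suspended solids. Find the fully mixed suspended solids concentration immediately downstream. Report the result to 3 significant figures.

52.0 mg/L

After mixing, C = (73.00·22.00 + 14.00·110.0 + 4.940·331.0) / 91.94 = 4781/91.94 = 52.00 mg/L.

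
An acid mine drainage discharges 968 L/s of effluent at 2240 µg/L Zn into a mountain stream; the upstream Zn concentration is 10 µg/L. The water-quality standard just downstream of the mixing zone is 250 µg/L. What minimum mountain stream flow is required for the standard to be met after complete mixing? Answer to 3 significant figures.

Set C_mix = 250: (Q·10.00 + 968.0·2240) / (Q + 968.0) = 250
→ Q = 968.0·(2240 − 250)/(250 − 10.00) = 8026 L/s.

8030 L/s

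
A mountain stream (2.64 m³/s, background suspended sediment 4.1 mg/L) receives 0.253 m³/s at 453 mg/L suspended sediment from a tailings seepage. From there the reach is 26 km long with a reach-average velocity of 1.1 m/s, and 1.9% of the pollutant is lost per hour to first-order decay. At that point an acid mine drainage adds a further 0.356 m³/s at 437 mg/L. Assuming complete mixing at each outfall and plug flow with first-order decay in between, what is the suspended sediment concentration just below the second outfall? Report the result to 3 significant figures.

Flow-weighted average: C = (2.640·4.100 + 0.2530·453.0) / 2.893 = 125.4/2.893 = 43.36 mg/L; combined flow 2.893 m³/s.
Travel time t = 26·1000 / 1.1 = 23640 s = 6.566 h.
1.9%/h lost → k = −ln(1 − 0.019) = 0.01918 h⁻¹.
First-order decay: C = 43.36·exp(−k·t) = 43.36·0.8817 = 38.23 mg/L.
Second outfall: C = (2.893·38.23 + 0.3560·437.0)/3.249 = 81.92 mg/L.

81.9 mg/L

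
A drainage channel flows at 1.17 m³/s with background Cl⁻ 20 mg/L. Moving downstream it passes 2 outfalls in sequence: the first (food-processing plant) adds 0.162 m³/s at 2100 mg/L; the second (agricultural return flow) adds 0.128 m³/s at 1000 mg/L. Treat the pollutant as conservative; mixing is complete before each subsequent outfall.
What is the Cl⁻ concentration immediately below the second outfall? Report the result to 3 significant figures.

Below outfall 1: Q → 1.332 m³/s, C = (1.170·20.00 + 0.1620·2100)/1.332 = 273.0 mg/L.
Below outfall 2: Q → 1.460 m³/s, C = (1.332·273.0 + 0.1280·1000)/1.460 = 336.7 mg/L.

337 mg/L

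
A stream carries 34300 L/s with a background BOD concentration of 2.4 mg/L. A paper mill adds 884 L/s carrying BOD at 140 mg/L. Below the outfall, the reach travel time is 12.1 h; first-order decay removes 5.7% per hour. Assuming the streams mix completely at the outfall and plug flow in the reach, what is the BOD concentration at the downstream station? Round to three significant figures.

Conservation of mass: C = (34300·2.400 + 884.0·140.0) / 35180 = 206100/35180 = 5.857 mg/L.
5.7%/h lost → k = −ln(1 − 0.057) = 0.05869 h⁻¹.
Applying C = C₀e^(−kt): 5.857 × 0.4916 = 2.879 mg/L.

2.88 mg/L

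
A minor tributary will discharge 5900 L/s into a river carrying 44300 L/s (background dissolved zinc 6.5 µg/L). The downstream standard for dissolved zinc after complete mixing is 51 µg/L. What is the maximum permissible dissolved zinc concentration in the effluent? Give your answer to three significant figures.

385 µg/L

At the limit, (Qr·Cr + Qe·Cₑ)/(Qr + Qe) = 51:
Cₑ = (50200·51 − 44300·6.500) / 5900 = 385.1 µg/L.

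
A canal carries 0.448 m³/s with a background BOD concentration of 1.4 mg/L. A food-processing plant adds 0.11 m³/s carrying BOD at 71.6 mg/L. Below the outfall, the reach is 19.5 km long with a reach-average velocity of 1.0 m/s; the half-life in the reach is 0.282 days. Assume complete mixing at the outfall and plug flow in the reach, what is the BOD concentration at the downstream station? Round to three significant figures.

Mass balance: C = (0.4480·1.400 + 0.1100·71.60) / 0.5580 = 8.503/0.5580 = 15.24 mg/L.
Travel time t = 19.5·1000 / 1.0 = 19500 s = 5.417 h.
Half-life 0.282 d → k = ln 2 / 0.282 = 2.458 d⁻¹.
Decay over the reach: 15.24·exp(−kt) = 15.24·0.5742 = 8.750 mg/L.

8.75 mg/L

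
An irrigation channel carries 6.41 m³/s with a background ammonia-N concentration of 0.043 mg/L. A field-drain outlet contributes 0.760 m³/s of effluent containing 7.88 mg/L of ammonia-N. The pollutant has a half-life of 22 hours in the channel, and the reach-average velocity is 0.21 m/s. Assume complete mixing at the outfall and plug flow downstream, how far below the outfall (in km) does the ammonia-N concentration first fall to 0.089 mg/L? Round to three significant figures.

54.8 km

Mass balance: C = (6.410·0.04300 + 0.7600·7.880) / 7.170 = 6.264/7.170 = 0.8737 mg/L.
Half-life 22 h → k = ln 2 / 22 = 0.03151 h⁻¹ = 0.7562 d⁻¹.
Set 0.8737·exp(−k·t) = 0.089 → t = ln(0.8737/0.089)/k = 261000 s = 72.50 h.
Distance = v·t = 0.21·261000 = 54810 m = 54.81 km.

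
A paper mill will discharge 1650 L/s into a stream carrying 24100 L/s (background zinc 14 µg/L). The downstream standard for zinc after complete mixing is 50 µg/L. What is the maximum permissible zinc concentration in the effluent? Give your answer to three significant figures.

576 µg/L

At the limit, (Qr·Cr + Qe·Cₑ)/(Qr + Qe) = 50:
Cₑ = (25750·50 − 24100·14.00) / 1650 = 575.8 µg/L.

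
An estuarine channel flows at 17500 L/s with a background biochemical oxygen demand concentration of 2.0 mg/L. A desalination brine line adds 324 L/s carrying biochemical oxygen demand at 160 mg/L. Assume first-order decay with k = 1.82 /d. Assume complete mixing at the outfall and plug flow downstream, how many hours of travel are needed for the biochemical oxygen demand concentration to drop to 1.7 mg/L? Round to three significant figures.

13.9 h

Mass balance: C = (17500·2.000 + 324.0·160.0) / 17820 = 86840/17820 = 4.872 mg/L.
4.872·exp(−k·t) = 1.7 → t = ln(4.872/1.7)/k = 49980 s = 13.88 h.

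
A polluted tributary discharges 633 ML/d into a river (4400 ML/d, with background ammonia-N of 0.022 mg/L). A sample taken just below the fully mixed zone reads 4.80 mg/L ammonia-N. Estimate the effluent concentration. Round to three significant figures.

38.0 mg/L

Mass balance: 4400·0.02200 + 633.0·Cₑ = 5033·4.800
→ Cₑ = (5033·4.800 − 4400·0.02200) / 633.0 = 38.01 mg/L.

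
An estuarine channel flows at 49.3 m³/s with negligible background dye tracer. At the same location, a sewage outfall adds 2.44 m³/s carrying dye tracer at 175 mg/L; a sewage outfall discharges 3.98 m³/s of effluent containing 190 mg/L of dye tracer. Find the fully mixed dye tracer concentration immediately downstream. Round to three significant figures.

Mixed concentration C = ΣQC/ΣQ = (49.30·0 + 2.440·175.0 + 3.980·190.0) / 55.72 = 1183/55.72 = 21.23 mg/L.

21.2 mg/L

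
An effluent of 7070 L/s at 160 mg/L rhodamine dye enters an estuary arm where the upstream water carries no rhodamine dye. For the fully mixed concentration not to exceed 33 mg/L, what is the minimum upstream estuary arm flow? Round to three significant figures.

Set C_mix = 33: (Q·0 + 7070·160.0) / (Q + 7070) = 33
→ Q = 7070·(160.0 − 33)/(33 − 0) = 27210 L/s.

27200 L/s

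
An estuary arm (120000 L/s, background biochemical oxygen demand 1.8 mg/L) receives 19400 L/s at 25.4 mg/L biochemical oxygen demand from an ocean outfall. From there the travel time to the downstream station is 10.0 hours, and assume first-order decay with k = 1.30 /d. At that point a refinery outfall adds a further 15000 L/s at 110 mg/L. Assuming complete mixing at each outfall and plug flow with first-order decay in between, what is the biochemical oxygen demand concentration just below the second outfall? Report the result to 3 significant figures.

Flow-weighted average: C = (120000·1.800 + 19400·25.40) / 139400 = 708800/139400 = 5.084 mg/L; combined flow 139400 L/s.
Applying C = C₀e^(−kt): 5.084 × 0.5818 = 2.958 mg/L.
At the second outfall, C = (139400·2.958 + 15000·110.0) / (139400 + 15000) = 13.36 mg/L.

13.4 mg/L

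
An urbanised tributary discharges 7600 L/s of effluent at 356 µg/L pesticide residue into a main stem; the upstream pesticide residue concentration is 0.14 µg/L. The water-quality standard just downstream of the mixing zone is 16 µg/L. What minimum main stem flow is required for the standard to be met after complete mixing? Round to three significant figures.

Set C_mix = 16: (Q·0.1400 + 7600·356.0) / (Q + 7600) = 16
→ Q = 7600·(356.0 − 16)/(16 − 0.1400) = 162900 L/s.

163000 L/s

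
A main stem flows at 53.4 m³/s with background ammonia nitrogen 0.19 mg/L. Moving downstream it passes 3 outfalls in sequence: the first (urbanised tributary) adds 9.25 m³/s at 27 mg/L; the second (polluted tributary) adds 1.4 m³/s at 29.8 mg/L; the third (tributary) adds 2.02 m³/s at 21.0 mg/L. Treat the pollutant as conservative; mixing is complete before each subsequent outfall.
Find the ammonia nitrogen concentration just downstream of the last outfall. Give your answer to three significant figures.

5.21 mg/L

After outfall 1: Q = 53.40 + 9.250 = 62.65 m³/s; C = (53.40·0.1900 + 9.250·27.00)/62.65 = 4.148 mg/L.
After outfall 2: Q = 62.65 + 1.400 = 64.05 m³/s; C = (62.65·4.148 + 1.400·29.80)/64.05 = 4.709 mg/L.
After outfall 3: Q = 64.05 + 2.020 = 66.07 m³/s; C = (64.05·4.709 + 2.020·21.00)/66.07 = 5.207 mg/L.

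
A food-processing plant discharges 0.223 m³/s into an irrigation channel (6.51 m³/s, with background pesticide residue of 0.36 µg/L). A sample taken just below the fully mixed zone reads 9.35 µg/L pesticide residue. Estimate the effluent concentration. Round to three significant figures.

272 µg/L

Mass balance: 6.510·0.3600 + 0.2230·Cₑ = 6.733·9.350
→ Cₑ = (6.733·9.350 − 6.510·0.3600) / 0.2230 = 271.8 µg/L.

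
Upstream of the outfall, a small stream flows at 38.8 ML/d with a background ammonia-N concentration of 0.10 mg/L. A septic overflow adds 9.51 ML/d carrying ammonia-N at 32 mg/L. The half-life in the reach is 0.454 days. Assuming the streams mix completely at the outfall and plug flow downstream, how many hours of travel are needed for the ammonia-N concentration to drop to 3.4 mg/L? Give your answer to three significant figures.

Flow-weighted average: C = (38.80·0.1000 + 9.510·32.00) / 48.31 = 308.2/48.31 = 6.380 mg/L.
Half-life 0.454 d → k = ln 2 / 0.454 = 1.527 d⁻¹.
6.380·exp(−k·t) = 3.4 → t = ln(6.380/3.4)/k = 35610 s = 9.893 h.

9.89 h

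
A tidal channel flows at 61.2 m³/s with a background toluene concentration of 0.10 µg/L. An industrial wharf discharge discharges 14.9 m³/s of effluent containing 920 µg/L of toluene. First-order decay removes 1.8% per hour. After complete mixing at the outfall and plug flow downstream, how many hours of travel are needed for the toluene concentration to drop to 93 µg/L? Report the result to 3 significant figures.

Mass balance: C = (61.20·0.1000 + 14.90·920.0) / 76.10 = 13710/76.10 = 180.2 µg/L.
1.8%/h lost → k = −ln(1 − 0.018) = 0.01816 h⁻¹.
180.2·exp(−k·t) = 93 → t = ln(180.2/93)/k = 131100 s = 36.42 h.

36.4 h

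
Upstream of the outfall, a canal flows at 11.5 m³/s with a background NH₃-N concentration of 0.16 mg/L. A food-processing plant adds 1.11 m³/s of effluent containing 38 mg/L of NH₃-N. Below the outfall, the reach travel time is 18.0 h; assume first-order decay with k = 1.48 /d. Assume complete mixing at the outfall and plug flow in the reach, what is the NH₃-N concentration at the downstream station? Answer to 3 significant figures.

1.15 mg/L

Flow-weighted average: C = (11.50·0.1600 + 1.110·38.00) / 12.61 = 44.02/12.61 = 3.491 mg/L.
After decay, C = 3.491 × e^(−kt) = 3.491 × 0.3296 = 1.150 mg/L.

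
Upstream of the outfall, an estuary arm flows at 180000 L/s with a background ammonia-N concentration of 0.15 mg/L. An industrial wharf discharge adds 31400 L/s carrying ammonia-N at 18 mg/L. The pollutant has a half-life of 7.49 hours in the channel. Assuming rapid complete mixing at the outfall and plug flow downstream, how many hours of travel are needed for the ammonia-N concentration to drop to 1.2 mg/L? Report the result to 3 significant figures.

9.16 h

Conservation of mass: C = (180000·0.1500 + 31400·18.00) / 211400 = 592200/211400 = 2.801 mg/L.
Half-life 7.49 h → k = ln 2 / 7.49 = 0.09254 h⁻¹ = 2.221 d⁻¹.
2.801·exp(−k·t) = 1.2 → t = ln(2.801/1.2)/k = 32980 s = 9.161 h.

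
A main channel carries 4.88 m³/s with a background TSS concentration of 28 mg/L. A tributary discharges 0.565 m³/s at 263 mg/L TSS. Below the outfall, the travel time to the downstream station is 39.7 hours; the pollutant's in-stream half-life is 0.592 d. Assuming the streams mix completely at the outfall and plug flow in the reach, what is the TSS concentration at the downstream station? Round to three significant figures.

After mixing, C = (4.880·28.00 + 0.5650·263.0) / 5.445 = 285.2/5.445 = 52.38 mg/L.
Half-life 0.592 d → k = ln 2 / 0.592 = 1.171 d⁻¹.
First-order decay: C = 52.38·exp(−k·t) = 52.38·0.1442 = 7.552 mg/L.

7.55 mg/L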